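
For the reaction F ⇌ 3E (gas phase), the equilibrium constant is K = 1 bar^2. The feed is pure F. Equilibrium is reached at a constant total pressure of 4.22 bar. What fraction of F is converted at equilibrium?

X = 0.143

Basis: 1 mol F initially; let X = conversion of F. Extent ξ = X.
Moles: n_F = 1 − X; n_E = 3X.
Total moles n_T = 1 + 2X.
Mole fractions y_i = n_i/n_T; K = p_E^3 / (p_F) with p_i = y_i·P.
Equating to 1 bar^2 and solving on 0 < X < 1: X = 0.143.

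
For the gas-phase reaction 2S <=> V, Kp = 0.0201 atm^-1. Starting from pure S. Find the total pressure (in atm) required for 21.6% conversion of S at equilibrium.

P = 7.8 atm

Basis: 1 mol S initially; let X = conversion of S. Extent ξ = 0.5X.
Mole table: n_S = 1 − X; n_V = 0.5X.
Total moles n_T = 1 − 0.5X.
Kp = p_V / (p_S^2) with p_i = (n_i/n_T)·P.
At X = 0.216: the mole-fraction product g(X) = Π y_i^ν_i = 0.1567. Since Kp = g(X)·P^{-1}, P = (g/Kp)^(1/1) = (0.1567/0.0201)^(1/1) = 7.8 atm.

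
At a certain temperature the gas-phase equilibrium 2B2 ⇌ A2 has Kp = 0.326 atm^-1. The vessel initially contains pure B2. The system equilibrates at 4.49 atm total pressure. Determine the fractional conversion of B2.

Basis: 1 mol B2 initially; let X = conversion of B2. Extent ξ = 0.5X.
Species balance: n_B2 = 1 − X; n_A2 = 0.5X.
Total moles n_T = 1 − 0.5X.
With p_i = (n_i/n_T)P, Kp = p_A2 / (p_B2^2).
This yields a degree-2 equation in X; solving on (0,1), X = 0.618.

X = 0.618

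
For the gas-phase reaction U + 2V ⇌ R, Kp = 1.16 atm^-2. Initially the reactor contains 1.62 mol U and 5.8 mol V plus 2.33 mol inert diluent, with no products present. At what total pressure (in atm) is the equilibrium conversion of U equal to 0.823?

P = 4.53 atm

Take 1.62 mol U as basis and let X be its fractional conversion, so ξ = 1.62X.
Moles: n_U = 1.62 − 1.62X; n_V = 5.8 − 3.24X; n_R = 1.62X; n_I = 2.33 (inert).
Total moles n_T = 9.75 − 3.24X.
Kp = p_R / (p_U p_V^2) with p_i = (n_i/n_T)·P.
At X = 0.823: the mole-fraction product g(X) = Π y_i^ν_i = 23.76. Since Kp = g(X)·P^{-2}, P = (g/Kp)^(1/2) = (23.76/1.16)^(1/2) = 4.53 atm.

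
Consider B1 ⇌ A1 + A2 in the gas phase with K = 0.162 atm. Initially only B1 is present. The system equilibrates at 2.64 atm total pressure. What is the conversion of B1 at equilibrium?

X = 0.240

Let X = conversion of B1 (basis 1 mol B1); extent of reaction ξ = X.
At extent ξ: n_B1 = 1 − X; n_A1 = X; n_A2 = X.
Summing: n_T = 1 + X.
y_i = n_i/n_T, p_i = y_i·P. K = p_A1 p_A2 / (p_B1).
Setting this equal to 0.162 atm and taking the physical root (0 < X < 1) gives X = 0.240.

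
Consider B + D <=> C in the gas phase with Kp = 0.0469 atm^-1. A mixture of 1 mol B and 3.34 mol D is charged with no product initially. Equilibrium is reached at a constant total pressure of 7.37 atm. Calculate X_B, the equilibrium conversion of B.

X = 0.208

Let X = conversion of B (basis 1 mol B); extent of reaction ξ = X.
Moles: n_B = 1 − X; n_D = 3.34 − X; n_C = X.
n_T = Σnᵢ = 4.34 − X.
y_i = n_i/n_T, p_i = y_i·P. Kp = p_C / (p_B p_D).
Substituting and setting equal to 0.0469 atm^-1 gives a polynomial in X; the root in (0,1) is X = 0.208.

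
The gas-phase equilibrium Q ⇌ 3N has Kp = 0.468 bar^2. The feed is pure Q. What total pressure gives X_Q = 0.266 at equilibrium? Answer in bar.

P = 1.26 bar

Take 1 mol Q as basis and let X be its fractional conversion, so ξ = X.
Species balance: n_Q = 1 − X; n_N = 3X.
Total moles n_T = 1 + 2X.
Kp = p_N^3 / (p_Q) with p_i = (n_i/n_T)·P.
At X = 0.266: the mole-fraction product g(X) = Π y_i^ν_i = 0.295. Since Kp = g(X)·P^{2}, P = (Kp/g)^(1/2) = (0.468/0.295)^(1/2) = 1.26 bar.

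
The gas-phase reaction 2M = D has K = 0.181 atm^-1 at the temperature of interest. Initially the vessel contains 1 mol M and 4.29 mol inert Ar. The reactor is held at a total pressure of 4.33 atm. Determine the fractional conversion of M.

X = 0.195

Let X = conversion of M (basis 1 mol M); extent of reaction ξ = 0.5X.
Species balance: n_M = 1 − X; n_D = 0.5X; n_I = 4.29 (inert).
Total moles n_T = 5.29 − 0.5X.
Mole fractions y_i = n_i/n_T; K = p_D / (p_M^2) with p_i = y_i·P.
Substituting and setting equal to 0.181 atm^-1 gives a polynomial in X; the root in (0,1) is X = 0.195.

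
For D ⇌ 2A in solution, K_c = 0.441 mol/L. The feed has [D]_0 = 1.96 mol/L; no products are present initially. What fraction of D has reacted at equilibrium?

X = 0.211

Let X = conversion of D; extent ξ = 1.96·X mol/L.
Concentrations: [D] = 1.96 − 1.96X; [A] = 3.92X.
K_c = [A]^2 / ([D]).
This equals 0.441 at X = 0.211 (the root in 0 < X < 1).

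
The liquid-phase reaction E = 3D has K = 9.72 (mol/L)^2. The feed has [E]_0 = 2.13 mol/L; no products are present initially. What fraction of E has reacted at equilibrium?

Let X = conversion of E; extent ξ = 2.13·X mol/L.
Concentrations: [E] = 2.13 − 2.13X; [D] = 6.39X.
K = [D]^3 / ([E]).
Equating to 9.72 (mol/L)^2: the physical root is X = 0.369.

X = 0.369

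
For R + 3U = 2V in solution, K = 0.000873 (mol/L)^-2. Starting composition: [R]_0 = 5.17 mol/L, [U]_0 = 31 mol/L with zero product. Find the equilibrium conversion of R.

X = 0.507

Let X = conversion of R; extent ξ = 5.17·X mol/L.
Concentrations: [R] = 5.17 − 5.17X; [U] = 31 − 15.5X; [V] = 10.3X.
K = [V]^2 / ([R] [U]^3).
Equating to 0.000873 (mol/L)^-2: the physical root is X = 0.507.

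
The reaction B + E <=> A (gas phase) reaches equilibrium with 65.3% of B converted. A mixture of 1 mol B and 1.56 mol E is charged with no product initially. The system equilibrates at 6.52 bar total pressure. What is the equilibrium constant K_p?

Basis: 1 mol B initially; let X = conversion of B. Extent ξ = X.
At extent ξ: n_B = 1 − X; n_E = 1.56 − X; n_A = X.
Summing: n_T = 2.56 − X.
At X = 0.653: n_B = 0.347, n_E = 0.907, n_A = 0.653, n_T = 1.91.
p_i = (n_i/n_T)·P. K_p = p_A / (p_B p_E) = 0.607 bar^-1.

K_p = 0.607 bar^-1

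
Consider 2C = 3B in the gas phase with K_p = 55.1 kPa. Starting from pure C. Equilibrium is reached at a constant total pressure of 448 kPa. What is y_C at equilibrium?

y_C = 0.633

Let X = conversion of C (basis 1 mol C); extent of reaction ξ = 0.5X.
At extent ξ: n_C = 1 − X; n_B = 1.5X.
n_T = Σnᵢ = 1 + 0.5X.
Mole fractions y_i = n_i/n_T; K_p = p_B^3 / (p_C^2) with p_i = y_i·P.
This yields a degree-3 equation in X; solving on (0,1), X = 0.279.
Then n_C = 0.721, n_T = 1.14, so y_C = 0.633.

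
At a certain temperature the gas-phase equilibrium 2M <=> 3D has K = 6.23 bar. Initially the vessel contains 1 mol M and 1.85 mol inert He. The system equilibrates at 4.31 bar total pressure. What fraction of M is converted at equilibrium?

Basis: 1 mol M initially; let X = conversion of M. Extent ξ = 0.5X.
Mole table: n_M = 1 − X; n_D = 1.5X; n_I = 1.85 (inert).
Summing: n_T = 2.85 + 0.5X.
Mole fractions y_i = n_i/n_T; K = p_D^3 / (p_M^2) with p_i = y_i·P.
Substituting and setting equal to 6.23 bar gives a polynomial in X; the root in (0,1) is X = 0.600.

X = 0.600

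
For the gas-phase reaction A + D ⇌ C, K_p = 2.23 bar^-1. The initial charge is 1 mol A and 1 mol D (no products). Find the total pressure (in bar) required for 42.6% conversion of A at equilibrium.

Let X = conversion of A (basis 1 mol A); extent of reaction ξ = X.
Mole table: n_A = 1 − X; n_D = 1 − X; n_C = X.
Total moles n_T = 2 − X.
K_p = p_C / (p_A p_D) with p_i = (n_i/n_T)·P.
At X = 0.426: the mole-fraction product g(X) = Π y_i^ν_i = 2.035. Since K_p = g(X)·P^{-1}, P = (g/K_p)^(1/1) = (2.035/2.23)^(1/1) = 0.913 bar.

P = 0.913 bar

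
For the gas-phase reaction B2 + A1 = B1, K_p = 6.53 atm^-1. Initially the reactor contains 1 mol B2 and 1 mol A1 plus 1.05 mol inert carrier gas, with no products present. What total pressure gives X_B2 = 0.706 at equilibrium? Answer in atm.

P = 2.93 atm

Let X = conversion of B2 (basis 1 mol B2); extent of reaction ξ = X.
Species balance: n_B2 = 1 − X; n_A1 = 1 − X; n_B1 = X; n_I = 1.05 (inert).
Total moles n_T = 3.05 − X.
K_p = p_B1 / (p_B2 p_A1) with p_i = (n_i/n_T)·P.
At X = 0.706: the mole-fraction product g(X) = Π y_i^ν_i = 19.15. Since K_p = g(X)·P^{-1}, P = (g/K_p)^(1/1) = (19.15/6.53)^(1/1) = 2.93 atm.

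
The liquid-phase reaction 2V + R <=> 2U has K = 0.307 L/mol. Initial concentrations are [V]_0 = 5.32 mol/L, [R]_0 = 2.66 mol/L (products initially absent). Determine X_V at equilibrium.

X = 0.410

Let X = conversion of V; extent ξ = 5.32X/2 mol/L.
Concentrations: [V] = 5.32 − 5.32X; [R] = 2.66 − 2.66X; [U] = 5.32X.
K = [U]^2 / ([V]^2 [R]).
This equals 0.307 at X = 0.410 (the root in 0 < X < 1).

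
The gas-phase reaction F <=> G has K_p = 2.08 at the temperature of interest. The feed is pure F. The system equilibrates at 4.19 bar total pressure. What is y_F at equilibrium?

y_F = 0.325

Basis: 1 mol F initially; let X = conversion of F. Extent ξ = X.
Mole table: n_F = 1 − X; n_G = X.
Total moles n_T = 1 (Δν = 0, constant).
y_i = n_i/n_T, p_i = y_i·P. K_p = p_G / (p_F).
Setting this equal to 2.08 and taking the physical root (0 < X < 1) gives X = 0.675.
Then n_F = 0.325, n_T = 1, so y_F = 0.325.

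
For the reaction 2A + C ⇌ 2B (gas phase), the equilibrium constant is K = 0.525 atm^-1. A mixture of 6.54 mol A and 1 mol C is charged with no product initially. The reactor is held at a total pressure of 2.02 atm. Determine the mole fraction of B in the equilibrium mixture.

y_B = 0.182

Basis: 1 mol C initially; let X = conversion of C. Extent ξ = X.
At extent ξ: n_A = 6.54 − 2X; n_C = 1 − X; n_B = 2X.
n_T = Σnᵢ = 7.54 − X.
y_i = n_i/n_T, p_i = y_i·P. K = p_B^2 / (p_A^2 p_C).
Equating to 0.525 atm^-1 and solving on 0 < X < 1: X = 0.630.
Then n_B = 1.26, n_T = 6.91, so y_B = 0.182.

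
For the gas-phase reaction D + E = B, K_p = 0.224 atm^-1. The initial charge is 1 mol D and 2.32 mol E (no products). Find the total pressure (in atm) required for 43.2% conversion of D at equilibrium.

P = 5.19 atm

Let X = conversion of D (basis 1 mol D); extent of reaction ξ = X.
Moles: n_D = 1 − X; n_E = 2.32 − X; n_B = X.
Summing: n_T = 3.32 − X.
K_p = p_B / (p_D p_E) with p_i = (n_i/n_T)·P.
At X = 0.432: the mole-fraction product g(X) = Π y_i^ν_i = 1.163. Since K_p = g(X)·P^{-1}, P = (g/K_p)^(1/1) = (1.163/0.224)^(1/1) = 5.19 atm.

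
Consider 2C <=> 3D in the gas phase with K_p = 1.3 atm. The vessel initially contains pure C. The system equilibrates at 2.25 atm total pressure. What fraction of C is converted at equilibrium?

Let X = conversion of C (basis 1 mol C); extent of reaction ξ = 0.5X.
Mole table: n_C = 1 − X; n_D = 1.5X.
n_T = Σnᵢ = 1 + 0.5X.
y_i = n_i/n_T, p_i = y_i·P. K_p = p_D^3 / (p_C^2).
This yields a degree-3 equation in X; solving on (0,1), X = 0.414.

X = 0.414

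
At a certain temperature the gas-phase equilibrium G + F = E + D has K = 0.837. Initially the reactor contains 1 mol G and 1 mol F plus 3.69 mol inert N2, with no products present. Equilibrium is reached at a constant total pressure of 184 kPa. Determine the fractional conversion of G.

Take 1 mol G as basis and let X be its fractional conversion, so ξ = X.
Mole table: n_G = 1 − X; n_F = 1 − X; n_E = X; n_D = X; n_I = 3.69 (inert).
Since Δν = 0, n_T = 5.69 throughout.
Mole fractions y_i = n_i/n_T; K = p_E p_D / (p_G p_F) with p_i = y_i·P.
Substituting and setting equal to 0.837 gives a polynomial in X; the root in (0,1) is X = 0.478.

X = 0.478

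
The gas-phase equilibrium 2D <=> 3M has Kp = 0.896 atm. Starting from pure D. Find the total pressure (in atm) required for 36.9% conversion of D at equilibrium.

P = 2.49 atm

Take 1 mol D as basis and let X be its fractional conversion, so ξ = 0.5X.
Mole table: n_D = 1 − X; n_M = 1.5X.
Total moles n_T = 1 + 0.5X.
Kp = p_M^3 / (p_D^2) with p_i = (n_i/n_T)·P.
At X = 0.369: the mole-fraction product g(X) = Π y_i^ν_i = 0.3595. Since Kp = g(X)·P^{1}, P = (Kp/g)^(1/1) = (0.896/0.3595)^(1/1) = 2.49 atm.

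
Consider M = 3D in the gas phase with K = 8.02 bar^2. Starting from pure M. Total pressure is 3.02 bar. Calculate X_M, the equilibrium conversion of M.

X = 0.398

Let X = conversion of M (basis 1 mol M); extent of reaction ξ = X.
Species balance: n_M = 1 − X; n_D = 3X.
Summing: n_T = 1 + 2X.
Mole fractions y_i = n_i/n_T; K = p_D^3 / (p_M) with p_i = y_i·P.
Setting this equal to 8.02 bar^2 and taking the physical root (0 < X < 1) gives X = 0.398.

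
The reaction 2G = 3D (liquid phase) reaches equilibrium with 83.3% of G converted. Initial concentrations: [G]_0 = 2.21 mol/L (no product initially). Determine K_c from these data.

K_c = 155 mol/L

Let X = conversion of G.
Concentrations: [G] = 2.21 − 2.21X; [D] = 3.31X.
At X = 0.833: [G] = 0.369, [D] = 2.76.
K_c = [D]^3 / ([G]^2) = 155 mol/L.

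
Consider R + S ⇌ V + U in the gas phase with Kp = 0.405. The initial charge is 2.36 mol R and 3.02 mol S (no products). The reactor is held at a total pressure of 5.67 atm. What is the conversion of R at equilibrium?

X = 0.438

Take 2.36 mol R as basis and let X be its fractional conversion, so ξ = 2.36X.
At extent ξ: n_R = 2.36 − 2.36X; n_S = 3.02 − 2.36X; n_V = 2.36X; n_U = 2.36X.
Since Δν = 0, n_T = 5.38 throughout.
y_i = n_i/n_T, p_i = y_i·P. Kp = p_V p_U / (p_R p_S).
Equating to 0.405 and solving on 0 < X < 1: X = 0.438.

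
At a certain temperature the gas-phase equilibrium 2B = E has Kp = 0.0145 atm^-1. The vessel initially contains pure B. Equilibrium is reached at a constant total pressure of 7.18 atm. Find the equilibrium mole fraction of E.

Take 1 mol B as basis and let X be its fractional conversion, so ξ = 0.5X.
Moles: n_B = 1 − X; n_E = 0.5X.
n_T = Σnᵢ = 1 − 0.5X.
y_i = n_i/n_T, p_i = y_i·P. Kp = p_E / (p_B^2).
Substituting and setting equal to 0.0145 atm^-1 gives a polynomial in X; the root in (0,1) is X = 0.160.
Then n_E = 0.0799, n_T = 0.92, so y_E = 0.087.

y_E = 0.087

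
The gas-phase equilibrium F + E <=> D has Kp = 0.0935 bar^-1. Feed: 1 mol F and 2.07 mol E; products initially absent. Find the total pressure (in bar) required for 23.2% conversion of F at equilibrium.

P = 4.99 bar

Take 1 mol F as basis and let X be its fractional conversion, so ξ = X.
At extent ξ: n_F = 1 − X; n_E = 2.07 − X; n_D = X.
n_T = Σnᵢ = 3.07 − X.
Kp = p_D / (p_F p_E) with p_i = (n_i/n_T)·P.
At X = 0.232: the mole-fraction product g(X) = Π y_i^ν_i = 0.4664. Since Kp = g(X)·P^{-1}, P = (g/Kp)^(1/1) = (0.4664/0.0935)^(1/1) = 4.99 bar.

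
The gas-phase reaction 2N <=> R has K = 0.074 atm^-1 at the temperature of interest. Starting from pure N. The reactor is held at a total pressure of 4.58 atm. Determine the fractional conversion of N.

Take 1 mol N as basis and let X be its fractional conversion, so ξ = 0.5X.
At extent ξ: n_N = 1 − X; n_R = 0.5X.
Summing: n_T = 1 − 0.5X.
y_i = n_i/n_T, p_i = y_i·P. K = p_R / (p_N^2).
Substituting and setting equal to 0.074 atm^-1 gives a polynomial in X; the root in (0,1) is X = 0.348.

X = 0.348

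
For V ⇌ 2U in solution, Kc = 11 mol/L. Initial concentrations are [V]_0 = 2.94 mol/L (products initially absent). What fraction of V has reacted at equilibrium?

X = 0.607

Let X = conversion of V; extent ξ = 2.94·X mol/L.
Concentrations: [V] = 2.94 − 2.94X; [U] = 5.88X.
Kc = [U]^2 / ([V]).
Solving Kc = 11 for X ∈ (0,1): X = 0.607.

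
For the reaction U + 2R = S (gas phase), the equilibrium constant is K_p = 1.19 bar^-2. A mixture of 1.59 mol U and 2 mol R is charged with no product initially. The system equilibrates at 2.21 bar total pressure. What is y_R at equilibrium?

y_R = 0.328

Let X = conversion of R (basis 2 mol R); extent of reaction ξ = X.
Species balance: n_U = 1.59 − X; n_R = 2 − 2X; n_S = X.
n_T = Σnᵢ = 3.59 − 2X.
y_i = n_i/n_T, p_i = y_i·P. K_p = p_S / (p_U p_R^2).
Substituting and setting equal to 1.19 bar^-2 gives a polynomial in X; the root in (0,1) is X = 0.612.
Then n_R = 0.776, n_T = 2.37, so y_R = 0.328.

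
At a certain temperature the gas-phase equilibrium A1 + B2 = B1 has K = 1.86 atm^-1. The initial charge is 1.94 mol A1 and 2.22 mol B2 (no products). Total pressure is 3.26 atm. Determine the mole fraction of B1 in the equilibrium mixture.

y_B1 = 0.448

Let X = conversion of A1 (basis 1.94 mol A1); extent of reaction ξ = 1.94X.
Mole table: n_A1 = 1.94 − 1.94X; n_B2 = 2.22 − 1.94X; n_B1 = 1.94X.
Total moles n_T = 4.16 − 1.94X.
With p_i = (n_i/n_T)P, K = p_B1 / (p_A1 p_B2).
Equating to 1.86 atm^-1 and solving on 0 < X < 1: X = 0.663.
Then n_B1 = 1.29, n_T = 2.87, so y_B1 = 0.448.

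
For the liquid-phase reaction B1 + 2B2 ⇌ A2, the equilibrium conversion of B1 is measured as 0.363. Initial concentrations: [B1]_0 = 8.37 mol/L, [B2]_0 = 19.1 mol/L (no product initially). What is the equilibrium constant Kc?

Kc = 0.00336 (mol/L)^-2

Let X = conversion of B1.
Concentrations: [B1] = 8.37 − 8.37X; [B2] = 19.1 − 16.7X; [A2] = 8.37X.
At X = 0.363: [B1] = 5.33, [B2] = 13, [A2] = 3.04.
Kc = [A2] / ([B1] [B2]^2) = 0.00336 (mol/L)^-2.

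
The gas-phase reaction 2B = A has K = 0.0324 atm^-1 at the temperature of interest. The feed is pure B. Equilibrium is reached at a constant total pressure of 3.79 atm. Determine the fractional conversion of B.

X = 0.181

Let X = conversion of B (basis 1 mol B); extent of reaction ξ = 0.5X.
Species balance: n_B = 1 − X; n_A = 0.5X.
Total moles n_T = 1 − 0.5X.
With p_i = (n_i/n_T)P, K = p_A / (p_B^2).
Substituting and setting equal to 0.0324 atm^-1 gives a polynomial in X; the root in (0,1) is X = 0.181.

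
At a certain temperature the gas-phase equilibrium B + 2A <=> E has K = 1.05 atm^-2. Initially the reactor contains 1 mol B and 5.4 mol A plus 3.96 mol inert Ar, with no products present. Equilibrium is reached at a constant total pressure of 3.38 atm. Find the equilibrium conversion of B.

Let X = conversion of B (basis 1 mol B); extent of reaction ξ = X.
Mole table: n_B = 1 − X; n_A = 5.4 − 2X; n_E = X; n_I = 3.96 (inert).
n_T = Σnᵢ = 10.4 − 2X.
y_i = n_i/n_T, p_i = y_i·P. K = p_E / (p_B p_A^2).
Setting this equal to 1.05 atm^-2 and taking the physical root (0 < X < 1) gives X = 0.705.

X = 0.705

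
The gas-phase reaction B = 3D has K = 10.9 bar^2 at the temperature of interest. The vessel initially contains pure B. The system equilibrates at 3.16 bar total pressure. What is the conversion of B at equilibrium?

Basis: 1 mol B initially; let X = conversion of B. Extent ξ = X.
Species balance: n_B = 1 − X; n_D = 3X.
Total moles n_T = 1 + 2X.
Mole fractions y_i = n_i/n_T; K = p_D^3 / (p_B) with p_i = y_i·P.
Substituting and setting equal to 10.9 bar^2 gives a polynomial in X; the root in (0,1) is X = 0.430.

X = 0.430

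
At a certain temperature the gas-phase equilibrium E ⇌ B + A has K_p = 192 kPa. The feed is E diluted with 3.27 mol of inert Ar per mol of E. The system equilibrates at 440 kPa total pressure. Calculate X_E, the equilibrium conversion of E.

Basis: 1 mol E initially; let X = conversion of E. Extent ξ = X.
At extent ξ: n_E = 1 − X; n_B = X; n_A = X; n_I = 3.27 (inert).
Total moles n_T = 4.27 + X.
Mole fractions y_i = n_i/n_T; K_p = p_B p_A / (p_E) with p_i = y_i·P.
Equating to 192 kPa and solving on 0 < X < 1: X = 0.746.

X = 0.746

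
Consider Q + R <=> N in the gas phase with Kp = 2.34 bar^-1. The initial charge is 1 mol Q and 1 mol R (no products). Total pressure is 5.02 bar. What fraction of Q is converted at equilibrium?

X = 0.720

Let X = conversion of Q (basis 1 mol Q); extent of reaction ξ = X.
Species balance: n_Q = 1 − X; n_R = 1 − X; n_N = X.
Total moles n_T = 2 − X.
With p_i = (n_i/n_T)P, Kp = p_N / (p_Q p_R).
Substituting and setting equal to 2.34 bar^-1 gives a polynomial in X; the root in (0,1) is X = 0.720.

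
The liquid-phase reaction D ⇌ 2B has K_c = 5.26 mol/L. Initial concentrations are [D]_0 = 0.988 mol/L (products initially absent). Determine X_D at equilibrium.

Let X = conversion of D; extent ξ = 0.988·X mol/L.
Concentrations: [D] = 0.988 − 0.988X; [B] = 1.98X.
K_c = [B]^2 / ([D]).
Equating to 5.26 mol/L: the physical root is X = 0.666.

X = 0.666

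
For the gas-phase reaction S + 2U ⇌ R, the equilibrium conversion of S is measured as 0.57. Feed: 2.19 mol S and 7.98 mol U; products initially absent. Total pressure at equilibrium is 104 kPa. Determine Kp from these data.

Take 2.19 mol S as basis and let X be its fractional conversion, so ξ = 2.19X.
Mole table: n_S = 2.19 − 2.19X; n_U = 7.98 − 4.38X; n_R = 2.19X.
Summing: n_T = 10.2 − 4.38X.
At X = 0.57: n_S = 0.942, n_U = 5.48, n_R = 1.25, n_T = 7.67.
p_i = (n_i/n_T)·P. Kp = p_R / (p_S p_U^2) = 0.00024 kPa^-2.

Kp = 0.00024 kPa^-2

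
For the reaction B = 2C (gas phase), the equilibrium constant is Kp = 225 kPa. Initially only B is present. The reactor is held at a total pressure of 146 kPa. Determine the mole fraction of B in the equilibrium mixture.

y_B = 0.309

Basis: 1 mol B initially; let X = conversion of B. Extent ξ = X.
At extent ξ: n_B = 1 − X; n_C = 2X.
n_T = Σnᵢ = 1 + X.
With p_i = (n_i/n_T)P, Kp = p_C^2 / (p_B).
This yields a degree-2 equation in X; solving on (0,1), X = 0.527.
Then n_B = 0.473, n_T = 1.53, so y_B = 0.309.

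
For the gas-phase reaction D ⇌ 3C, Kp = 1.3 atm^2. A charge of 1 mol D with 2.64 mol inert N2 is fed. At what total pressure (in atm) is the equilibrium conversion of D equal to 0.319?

P = 4.3 atm

Take 1 mol D as basis and let X be its fractional conversion, so ξ = X.
Moles: n_D = 1 − X; n_C = 3X; n_I = 2.64 (inert).
Total moles n_T = 3.64 + 2X.
Kp = p_C^3 / (p_D) with p_i = (n_i/n_T)·P.
At X = 0.319: the mole-fraction product g(X) = Π y_i^ν_i = 0.07032. Since Kp = g(X)·P^{2}, P = (Kp/g)^(1/2) = (1.3/0.07032)^(1/2) = 4.3 atm.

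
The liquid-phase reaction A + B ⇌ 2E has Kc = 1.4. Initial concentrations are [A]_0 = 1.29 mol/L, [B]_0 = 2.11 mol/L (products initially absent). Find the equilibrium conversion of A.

Let X = conversion of A; extent ξ = 1.29·X mol/L.
Concentrations: [A] = 1.29 − 1.29X; [B] = 2.11 − 1.29X; [E] = 2.58X.
Kc = [E]^2 / ([A] [B]).
This equals 1.4 at X = 0.467 (the root in 0 < X < 1).

X = 0.467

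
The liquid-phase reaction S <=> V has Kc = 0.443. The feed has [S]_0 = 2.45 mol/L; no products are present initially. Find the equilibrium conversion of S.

X = 0.307

Let X = conversion of S; extent ξ = 2.45·X mol/L.
Concentrations: [S] = 2.45 − 2.45X; [V] = 2.45X.
Kc = [V] / ([S]).
Equating to 0.443: the physical root is X = 0.307.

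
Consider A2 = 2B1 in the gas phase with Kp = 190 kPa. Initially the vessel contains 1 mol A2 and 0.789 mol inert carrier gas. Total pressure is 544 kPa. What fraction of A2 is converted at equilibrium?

Let X = conversion of A2 (basis 1 mol A2); extent of reaction ξ = X.
Moles: n_A2 = 1 − X; n_B1 = 2X; n_I = 0.789 (inert).
n_T = Σnᵢ = 1.79 + X.
With p_i = (n_i/n_T)P, Kp = p_B1^2 / (p_A2).
This yields a degree-2 equation in X; solving on (0,1), X = 0.349.

X = 0.349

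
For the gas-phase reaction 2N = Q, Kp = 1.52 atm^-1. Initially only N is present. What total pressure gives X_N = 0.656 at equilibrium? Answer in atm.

Let X = conversion of N (basis 1 mol N); extent of reaction ξ = 0.5X.
Moles: n_N = 1 − X; n_Q = 0.5X.
n_T = Σnᵢ = 1 − 0.5X.
Kp = p_Q / (p_N^2) with p_i = (n_i/n_T)·P.
At X = 0.656: the mole-fraction product g(X) = Π y_i^ν_i = 1.863. Since Kp = g(X)·P^{-1}, P = (g/Kp)^(1/1) = (1.863/1.52)^(1/1) = 1.23 atm.

P = 1.23 atm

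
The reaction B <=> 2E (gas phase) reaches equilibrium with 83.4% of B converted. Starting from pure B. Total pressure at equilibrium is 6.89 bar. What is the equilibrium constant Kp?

Kp = 63 bar

Let X = conversion of B (basis 1 mol B); extent of reaction ξ = X.
Mole table: n_B = 1 − X; n_E = 2X.
Summing: n_T = 1 + X.
At X = 0.834: n_B = 0.166, n_E = 1.67, n_T = 1.83.
p_i = (n_i/n_T)·P. Kp = p_E^2 / (p_B) = 63 bar.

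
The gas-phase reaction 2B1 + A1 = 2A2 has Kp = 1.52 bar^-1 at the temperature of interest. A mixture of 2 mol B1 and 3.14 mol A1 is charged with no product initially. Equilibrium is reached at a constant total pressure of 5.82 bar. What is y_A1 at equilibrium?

y_A1 = 0.551

Let X = conversion of B1 (basis 2 mol B1); extent of reaction ξ = X.
Mole table: n_B1 = 2 − 2X; n_A1 = 3.14 − X; n_A2 = 2X.
Total moles n_T = 5.14 − X.
Mole fractions y_i = n_i/n_T; Kp = p_A2^2 / (p_B1^2 p_A1) with p_i = y_i·P.
This yields a degree-3 equation in X; solving on (0,1), X = 0.688.
Then n_A1 = 2.45, n_T = 4.45, so y_A1 = 0.551.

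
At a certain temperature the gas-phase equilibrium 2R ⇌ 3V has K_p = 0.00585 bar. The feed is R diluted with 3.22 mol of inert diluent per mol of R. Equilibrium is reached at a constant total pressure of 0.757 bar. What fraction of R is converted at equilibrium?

X = 0.187

Take 1 mol R as basis and let X be its fractional conversion, so ξ = 0.5X.
Mole table: n_R = 1 − X; n_V = 1.5X; n_I = 3.22 (inert).
Summing: n_T = 4.22 + 0.5X.
With p_i = (n_i/n_T)P, K_p = p_V^3 / (p_R^2).
Setting this equal to 0.00585 bar and taking the physical root (0 < X < 1) gives X = 0.187.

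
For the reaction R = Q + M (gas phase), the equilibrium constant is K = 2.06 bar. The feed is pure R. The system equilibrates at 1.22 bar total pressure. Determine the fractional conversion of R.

Basis: 1 mol R initially; let X = conversion of R. Extent ξ = X.
Species balance: n_R = 1 − X; n_Q = X; n_M = X.
n_T = Σnᵢ = 1 + X.
y_i = n_i/n_T, p_i = y_i·P. K = p_Q p_M / (p_R).
Setting this equal to 2.06 bar and taking the physical root (0 < X < 1) gives X = 0.792.

X = 0.792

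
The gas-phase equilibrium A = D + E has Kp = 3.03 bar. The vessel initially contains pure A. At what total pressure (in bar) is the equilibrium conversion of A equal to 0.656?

P = 4.01 bar

Basis: 1 mol A initially; let X = conversion of A. Extent ξ = X.
Moles: n_A = 1 − X; n_D = X; n_E = X.
Total moles n_T = 1 + X.
Kp = p_D p_E / (p_A) with p_i = (n_i/n_T)·P.
At X = 0.656: the mole-fraction product g(X) = Π y_i^ν_i = 0.7554. Since Kp = g(X)·P^{1}, P = (Kp/g)^(1/1) = (3.03/0.7554)^(1/1) = 4.01 bar.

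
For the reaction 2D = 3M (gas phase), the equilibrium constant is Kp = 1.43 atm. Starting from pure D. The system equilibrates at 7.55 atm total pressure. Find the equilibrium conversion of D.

Let X = conversion of D (basis 1 mol D); extent of reaction ξ = 0.5X.
Species balance: n_D = 1 − X; n_M = 1.5X.
n_T = Σnᵢ = 1 + 0.5X.
y_i = n_i/n_T, p_i = y_i·P. Kp = p_M^3 / (p_D^2).
This yields a degree-3 equation in X; solving on (0,1), X = 0.313.

X = 0.313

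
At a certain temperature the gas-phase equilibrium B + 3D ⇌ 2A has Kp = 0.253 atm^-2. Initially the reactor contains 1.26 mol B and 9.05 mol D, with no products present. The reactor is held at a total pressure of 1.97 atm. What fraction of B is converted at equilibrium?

X = 0.580

Take 1.26 mol B as basis and let X be its fractional conversion, so ξ = 1.26X.
At extent ξ: n_B = 1.26 − 1.26X; n_D = 9.05 − 3.78X; n_A = 2.52X.
Summing: n_T = 10.3 − 2.52X.
Mole fractions y_i = n_i/n_T; Kp = p_A^2 / (p_B p_D^3) with p_i = y_i·P.
Setting this equal to 0.253 atm^-2 and taking the physical root (0 < X < 1) gives X = 0.580.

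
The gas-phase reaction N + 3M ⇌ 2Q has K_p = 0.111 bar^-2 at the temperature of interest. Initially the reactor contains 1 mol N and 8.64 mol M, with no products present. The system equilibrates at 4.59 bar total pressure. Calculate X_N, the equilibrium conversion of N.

X = 0.753

Take 1 mol N as basis and let X be its fractional conversion, so ξ = X.
Moles: n_N = 1 − X; n_M = 8.64 − 3X; n_Q = 2X.
Summing: n_T = 9.64 − 2X.
y_i = n_i/n_T, p_i = y_i·P. K_p = p_Q^2 / (p_N p_M^3).
Equating to 0.111 bar^-2 and solving on 0 < X < 1: X = 0.753.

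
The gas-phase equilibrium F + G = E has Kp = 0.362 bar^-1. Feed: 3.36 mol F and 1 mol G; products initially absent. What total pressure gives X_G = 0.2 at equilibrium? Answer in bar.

P = 0.909 bar

Let X = conversion of G (basis 1 mol G); extent of reaction ξ = X.
Moles: n_F = 3.36 − X; n_G = 1 − X; n_E = X.
Total moles n_T = 4.36 − X.
Kp = p_E / (p_F p_G) with p_i = (n_i/n_T)·P.
At X = 0.2: the mole-fraction product g(X) = Π y_i^ν_i = 0.3291. Since Kp = g(X)·P^{-1}, P = (g/Kp)^(1/1) = (0.3291/0.362)^(1/1) = 0.909 bar.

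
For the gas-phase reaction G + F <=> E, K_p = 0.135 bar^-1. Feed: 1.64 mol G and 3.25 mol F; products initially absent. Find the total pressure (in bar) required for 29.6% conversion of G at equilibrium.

Let X = conversion of G (basis 1.64 mol G); extent of reaction ξ = 1.64X.
Moles: n_G = 1.64 − 1.64X; n_F = 3.25 − 1.64X; n_E = 1.64X.
Summing: n_T = 4.89 − 1.64X.
K_p = p_E / (p_G p_F) with p_i = (n_i/n_T)·P.
At X = 0.296: the mole-fraction product g(X) = Π y_i^ν_i = 0.6699. Since K_p = g(X)·P^{-1}, P = (g/K_p)^(1/1) = (0.6699/0.135)^(1/1) = 4.96 bar.

P = 4.96 bar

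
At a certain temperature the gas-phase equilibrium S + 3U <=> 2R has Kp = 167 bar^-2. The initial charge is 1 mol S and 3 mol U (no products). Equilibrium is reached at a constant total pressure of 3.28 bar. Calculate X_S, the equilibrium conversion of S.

Take 1 mol S as basis and let X be its fractional conversion, so ξ = X.
Species balance: n_S = 1 − X; n_U = 3 − 3X; n_R = 2X.
Total moles n_T = 4 − 2X.
Mole fractions y_i = n_i/n_T; Kp = p_R^2 / (p_S p_U^3) with p_i = y_i·P.
Substituting and setting equal to 167 bar^-2 gives a polynomial in X; the root in (0,1) is X = 0.866.

X = 0.866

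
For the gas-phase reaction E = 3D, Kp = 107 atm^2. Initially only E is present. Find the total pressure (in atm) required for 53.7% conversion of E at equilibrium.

Basis: 1 mol E initially; let X = conversion of E. Extent ξ = X.
Moles: n_E = 1 − X; n_D = 3X.
Summing: n_T = 1 + 2X.
Kp = p_D^3 / (p_E) with p_i = (n_i/n_T)·P.
At X = 0.537: the mole-fraction product g(X) = Π y_i^ν_i = 2.099. Since Kp = g(X)·P^{2}, P = (Kp/g)^(1/2) = (107/2.099)^(1/2) = 7.14 atm.

P = 7.14 atm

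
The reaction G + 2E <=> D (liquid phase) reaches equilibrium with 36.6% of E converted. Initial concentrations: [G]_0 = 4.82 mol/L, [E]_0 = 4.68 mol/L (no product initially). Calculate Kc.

Kc = 0.0245 (mol/L)^-2

Let X = conversion of E.
Concentrations: [G] = 4.82 − 2.34X; [E] = 4.68 − 4.68X; [D] = 2.34X.
At X = 0.366: [G] = 3.96, [E] = 2.97, [D] = 0.856.
Kc = [D] / ([G] [E]^2) = 0.0245 (mol/L)^-2.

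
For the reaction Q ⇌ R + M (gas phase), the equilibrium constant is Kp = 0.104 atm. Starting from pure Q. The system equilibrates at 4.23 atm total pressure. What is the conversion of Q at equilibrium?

Basis: 1 mol Q initially; let X = conversion of Q. Extent ξ = X.
Species balance: n_Q = 1 − X; n_R = X; n_M = X.
Total moles n_T = 1 + X.
With p_i = (n_i/n_T)P, Kp = p_R p_M / (p_Q).
Substituting and setting equal to 0.104 atm gives a polynomial in X; the root in (0,1) is X = 0.155.

X = 0.155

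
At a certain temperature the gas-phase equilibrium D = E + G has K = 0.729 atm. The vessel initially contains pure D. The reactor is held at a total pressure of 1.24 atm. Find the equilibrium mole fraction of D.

Let X = conversion of D (basis 1 mol D); extent of reaction ξ = X.
Mole table: n_D = 1 − X; n_E = X; n_G = X.
Total moles n_T = 1 + X.
Mole fractions y_i = n_i/n_T; K = p_E p_G / (p_D) with p_i = y_i·P.
Equating to 0.729 atm and solving on 0 < X < 1: X = 0.608.
Then n_D = 0.392, n_T = 1.61, so y_D = 0.243.

y_D = 0.243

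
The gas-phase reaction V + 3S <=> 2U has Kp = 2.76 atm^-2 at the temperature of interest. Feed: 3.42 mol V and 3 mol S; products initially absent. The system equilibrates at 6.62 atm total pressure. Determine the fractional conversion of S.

Take 3 mol S as basis and let X be its fractional conversion, so ξ = X.
Species balance: n_V = 3.42 − X; n_S = 3 − 3X; n_U = 2X.
Summing: n_T = 6.42 − 2X.
With p_i = (n_i/n_T)P, Kp = p_U^2 / (p_V p_S^3).
Substituting and setting equal to 2.76 atm^-2 gives a polynomial in X; the root in (0,1) is X = 0.808.

X = 0.808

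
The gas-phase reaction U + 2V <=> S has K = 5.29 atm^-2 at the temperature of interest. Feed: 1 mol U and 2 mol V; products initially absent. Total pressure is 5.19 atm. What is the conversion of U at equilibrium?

X = 0.865

Basis: 1 mol U initially; let X = conversion of U. Extent ξ = X.
Species balance: n_U = 1 − X; n_V = 2 − 2X; n_S = X.
Summing: n_T = 3 − 2X.
Mole fractions y_i = n_i/n_T; K = p_S / (p_U p_V^2) with p_i = y_i·P.
Equating to 5.29 atm^-2 and solving on 0 < X < 1: X = 0.865.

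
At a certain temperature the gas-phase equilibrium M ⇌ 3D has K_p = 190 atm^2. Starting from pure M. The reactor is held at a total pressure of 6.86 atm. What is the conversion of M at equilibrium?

Let X = conversion of M (basis 1 mol M); extent of reaction ξ = X.
Species balance: n_M = 1 − X; n_D = 3X.
Summing: n_T = 1 + 2X.
y_i = n_i/n_T, p_i = y_i·P. K_p = p_D^3 / (p_M).
Equating to 190 atm^2 and solving on 0 < X < 1: X = 0.651.

X = 0.651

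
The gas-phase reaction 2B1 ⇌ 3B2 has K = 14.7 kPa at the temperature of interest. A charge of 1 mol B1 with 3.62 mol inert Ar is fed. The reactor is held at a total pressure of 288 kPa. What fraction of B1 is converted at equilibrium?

X = 0.322

Take 1 mol B1 as basis and let X be its fractional conversion, so ξ = 0.5X.
At extent ξ: n_B1 = 1 − X; n_B2 = 1.5X; n_I = 3.62 (inert).
n_T = Σnᵢ = 4.62 + 0.5X.
With p_i = (n_i/n_T)P, K = p_B2^3 / (p_B1^2).
Substituting and setting equal to 14.7 kPa gives a polynomial in X; the root in (0,1) is X = 0.322.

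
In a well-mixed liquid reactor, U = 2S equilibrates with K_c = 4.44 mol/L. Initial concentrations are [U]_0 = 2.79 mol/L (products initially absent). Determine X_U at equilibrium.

X = 0.462

Let X = conversion of U; extent ξ = 2.79·X mol/L.
Concentrations: [U] = 2.79 − 2.79X; [S] = 5.58X.
K_c = [S]^2 / ([U]).
Equating to 4.44 mol/L: the physical root is X = 0.462.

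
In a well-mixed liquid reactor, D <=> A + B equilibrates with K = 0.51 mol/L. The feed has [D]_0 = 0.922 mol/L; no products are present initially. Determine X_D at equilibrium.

X = 0.517

Let X = conversion of D; extent ξ = 0.922·X mol/L.
Concentrations: [D] = 0.922 − 0.922X; [A] = 0.922X; [B] = 0.922X.
K = [A] [B] / ([D]).
Solving K = 0.51 for X ∈ (0,1): X = 0.517.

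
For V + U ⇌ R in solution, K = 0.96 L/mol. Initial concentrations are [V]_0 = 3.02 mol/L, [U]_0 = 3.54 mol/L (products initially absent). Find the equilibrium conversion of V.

X = 0.617

Let X = conversion of V; extent ξ = 3.02·X mol/L.
Concentrations: [V] = 3.02 − 3.02X; [U] = 3.54 − 3.02X; [R] = 3.02X.
K = [R] / ([V] [U]).
Setting equal to 0.96 and solving for X on (0,1) gives X = 0.617.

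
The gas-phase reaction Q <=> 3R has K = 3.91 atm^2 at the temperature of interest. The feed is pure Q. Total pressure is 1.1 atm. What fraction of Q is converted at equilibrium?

Take 1 mol Q as basis and let X be its fractional conversion, so ξ = X.
Mole table: n_Q = 1 − X; n_R = 3X.
Total moles n_T = 1 + 2X.
Mole fractions y_i = n_i/n_T; K = p_R^3 / (p_Q) with p_i = y_i·P.
Equating to 3.91 atm^2 and solving on 0 < X < 1: X = 0.612.

X = 0.612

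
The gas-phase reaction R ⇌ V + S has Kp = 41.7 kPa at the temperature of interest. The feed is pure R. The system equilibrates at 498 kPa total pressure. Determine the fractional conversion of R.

X = 0.278

Let X = conversion of R (basis 1 mol R); extent of reaction ξ = X.
Species balance: n_R = 1 − X; n_V = X; n_S = X.
n_T = Σnᵢ = 1 + X.
Mole fractions y_i = n_i/n_T; Kp = p_V p_S / (p_R) with p_i = y_i·P.
Equating to 41.7 kPa and solving on 0 < X < 1: X = 0.278.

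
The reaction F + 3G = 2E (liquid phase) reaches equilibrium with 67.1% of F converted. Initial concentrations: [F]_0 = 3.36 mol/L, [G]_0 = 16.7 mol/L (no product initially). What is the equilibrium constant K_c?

K_c = 0.0187 (mol/L)^-2

Let X = conversion of F.
Concentrations: [F] = 3.36 − 3.36X; [G] = 16.7 − 10.1X; [E] = 6.72X.
At X = 0.671: [F] = 1.11, [G] = 9.94, [E] = 4.51.
K_c = [E]^2 / ([F] [G]^3) = 0.0187 (mol/L)^-2.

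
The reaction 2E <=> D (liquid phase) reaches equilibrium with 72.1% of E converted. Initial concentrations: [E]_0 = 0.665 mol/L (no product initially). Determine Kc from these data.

Let X = conversion of E.
Concentrations: [E] = 0.665 − 0.665X; [D] = 0.333X.
At X = 0.721: [E] = 0.186, [D] = 0.24.
Kc = [D] / ([E]^2) = 6.96 L/mol.

Kc = 6.96 L/mol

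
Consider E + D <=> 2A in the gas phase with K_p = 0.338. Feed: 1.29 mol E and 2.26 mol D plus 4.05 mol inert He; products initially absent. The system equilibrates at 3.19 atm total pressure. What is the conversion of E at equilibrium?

X = 0.295

Basis: 1.29 mol E initially; let X = conversion of E. Extent ξ = 1.29X.
Species balance: n_E = 1.29 − 1.29X; n_D = 2.26 − 1.29X; n_A = 2.58X; n_I = 4.05 (inert).
Since Δν = 0, n_T = 7.6 throughout.
Mole fractions y_i = n_i/n_T; K_p = p_A^2 / (p_E p_D) with p_i = y_i·P.
Setting this equal to 0.338 and taking the physical root (0 < X < 1) gives X = 0.295.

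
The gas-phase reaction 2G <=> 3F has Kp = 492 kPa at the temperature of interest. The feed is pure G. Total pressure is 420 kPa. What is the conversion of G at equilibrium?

Take 1 mol G as basis and let X be its fractional conversion, so ξ = 0.5X.
Species balance: n_G = 1 − X; n_F = 1.5X.
n_T = Σnᵢ = 1 + 0.5X.
Mole fractions y_i = n_i/n_T; Kp = p_F^3 / (p_G^2) with p_i = y_i·P.
Setting this equal to 492 kPa and taking the physical root (0 < X < 1) gives X = 0.485.

X = 0.485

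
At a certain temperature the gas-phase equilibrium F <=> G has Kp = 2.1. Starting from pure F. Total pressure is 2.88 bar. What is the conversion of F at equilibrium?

Let X = conversion of F (basis 1 mol F); extent of reaction ξ = X.
Species balance: n_F = 1 − X; n_G = X.
n_T stays at 1 (no change in mole number).
Mole fractions y_i = n_i/n_T; Kp = p_G / (p_F) with p_i = y_i·P.
Setting this equal to 2.1 and taking the physical root (0 < X < 1) gives X = 0.677.

X = 0.677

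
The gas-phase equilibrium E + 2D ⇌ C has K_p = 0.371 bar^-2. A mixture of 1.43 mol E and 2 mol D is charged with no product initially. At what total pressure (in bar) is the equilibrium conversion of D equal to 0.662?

P = 4.75 bar

Basis: 2 mol D initially; let X = conversion of D. Extent ξ = X.
Moles: n_E = 1.43 − X; n_D = 2 − 2X; n_C = X.
n_T = Σnᵢ = 3.43 − 2X.
K_p = p_C / (p_E p_D^2) with p_i = (n_i/n_T)·P.
At X = 0.662: the mole-fraction product g(X) = Π y_i^ν_i = 8.366. Since K_p = g(X)·P^{-2}, P = (g/K_p)^(1/2) = (8.366/0.371)^(1/2) = 4.75 bar.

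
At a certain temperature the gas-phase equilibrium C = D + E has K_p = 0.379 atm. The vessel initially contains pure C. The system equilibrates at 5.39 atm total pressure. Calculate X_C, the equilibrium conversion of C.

Let X = conversion of C (basis 1 mol C); extent of reaction ξ = X.
Species balance: n_C = 1 − X; n_D = X; n_E = X.
Summing: n_T = 1 + X.
y_i = n_i/n_T, p_i = y_i·P. K_p = p_D p_E / (p_C).
Equating to 0.379 atm and solving on 0 < X < 1: X = 0.256.

X = 0.256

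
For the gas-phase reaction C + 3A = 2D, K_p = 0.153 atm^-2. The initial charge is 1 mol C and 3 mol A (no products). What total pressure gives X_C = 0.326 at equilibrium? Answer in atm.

P = 2.36 atm

Basis: 1 mol C initially; let X = conversion of C. Extent ξ = X.
At extent ξ: n_C = 1 − X; n_A = 3 − 3X; n_D = 2X.
Total moles n_T = 4 − 2X.
K_p = p_D^2 / (p_C p_A^3) with p_i = (n_i/n_T)·P.
At X = 0.326: the mole-fraction product g(X) = Π y_i^ν_i = 0.8552. Since K_p = g(X)·P^{-2}, P = (g/K_p)^(1/2) = (0.8552/0.153)^(1/2) = 2.36 atm.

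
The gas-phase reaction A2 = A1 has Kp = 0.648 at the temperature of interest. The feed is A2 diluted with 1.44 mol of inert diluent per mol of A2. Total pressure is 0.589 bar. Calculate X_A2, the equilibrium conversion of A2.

Let X = conversion of A2 (basis 1 mol A2); extent of reaction ξ = X.
Species balance: n_A2 = 1 − X; n_A1 = X; n_I = 1.44 (inert).
n_T stays at 2.44 (no change in mole number).
With p_i = (n_i/n_T)P, Kp = p_A1 / (p_A2).
Equating to 0.648 and solving on 0 < X < 1: X = 0.393.

X = 0.393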